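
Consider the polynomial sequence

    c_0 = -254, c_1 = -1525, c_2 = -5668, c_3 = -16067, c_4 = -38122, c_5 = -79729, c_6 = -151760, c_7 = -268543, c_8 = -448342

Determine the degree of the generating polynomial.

Δ: -1271, -4143, -10399, -22055, -41607, -72031, -116783, -179799
Δ²: -2872, -6256, -11656, -19552, -30424, -44752, -63016
Δ³: -3384, -5400, -7896, -10872, -14328, -18264
Δ⁴: -2016, -2496, -2976, -3456, -3936
Δ⁵: -480, -480, -480, -480
The fifth differences are constant, so the polynomial has degree 5.

5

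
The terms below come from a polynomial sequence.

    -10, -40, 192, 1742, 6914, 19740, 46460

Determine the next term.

96002

Δ: -30, 232, 1550, 5172, 12826, 26720
Δ²: 262, 1318, 3622, 7654, 13894
Δ³: 1056, 2304, 4032, 6240
Δ⁴: 1248, 1728, 2208
Δ⁵: 480, 480
The fifth differences are constant (480).
2208 + 480 = 2688;  6240 + 2688 = 8928;  13894 + 8928 = 22822;  26720 + 22822 = 49542;  46460 + 49542 = 96002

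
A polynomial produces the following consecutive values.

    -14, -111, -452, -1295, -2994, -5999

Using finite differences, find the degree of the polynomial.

First differences: -97, -341, -843, -1699, -3005
Second differences: -244, -502, -856, -1306
Third differences: -258, -354, -450
Fourth differences: -96, -96
The fourth differences are constant, so the polynomial has degree 4.

4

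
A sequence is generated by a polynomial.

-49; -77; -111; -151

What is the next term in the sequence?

D1: -28, -34, -40
D2: -6, -6
Constant second difference = -6, so extend:
-40 − 6 = -46;  -151 − 46 = -197

-197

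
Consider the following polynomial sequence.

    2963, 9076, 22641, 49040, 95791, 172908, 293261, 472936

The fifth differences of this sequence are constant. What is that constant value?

360

First differences: 6113, 13565, 26399, 46751, 77117, 120353, 179675
Second differences: 7452, 12834, 20352, 30366, 43236, 59322
Third differences: 5382, 7518, 10014, 12870, 16086
Fourth differences: 2136, 2496, 2856, 3216
Fifth differences: 360, 360, 360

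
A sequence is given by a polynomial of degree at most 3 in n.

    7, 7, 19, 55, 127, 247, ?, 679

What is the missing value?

427

Using the first 6 terms:
0, 12, 36, 72, 120
12, 24, 36, 48
12, 12, 12
Constant third difference = 12.
Extend forward: 48 + 12 = 60;  120 + 60 = 180;  247 + 180 = 427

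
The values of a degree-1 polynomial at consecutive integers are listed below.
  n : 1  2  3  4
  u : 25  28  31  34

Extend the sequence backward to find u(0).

D1: 3  3  3
The first differences are constant at 3.
Work back: 25 − 3 = 22

22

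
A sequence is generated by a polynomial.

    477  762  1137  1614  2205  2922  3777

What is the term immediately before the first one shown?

First differences: 285  375  477  591  717  855
Second differences: 90  102  114  126  138
Third differences: 12  12  12  12
The third differences are constant at 12.
Work back: 90 − 12 = 78;  285 − 78 = 207;  477 − 207 = 270

270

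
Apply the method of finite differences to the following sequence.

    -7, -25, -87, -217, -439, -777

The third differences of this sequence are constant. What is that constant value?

-24

First differences: -18, -62, -130, -222, -338
Second differences: -44, -68, -92, -116
Third differences: -24, -24, -24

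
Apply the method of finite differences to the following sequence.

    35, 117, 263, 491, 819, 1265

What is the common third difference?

Δ: 82, 146, 228, 328, 446
Δ²: 64, 82, 100, 118
Δ³: 18, 18, 18

18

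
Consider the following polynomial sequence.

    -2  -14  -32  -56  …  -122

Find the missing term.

-86

Using the first 4 terms:
Δ: -12  -18  -24
Δ²: -6  -6
Constant second difference = -6.
Extend forward: -24 − 6 = -30;  -56 − 30 = -86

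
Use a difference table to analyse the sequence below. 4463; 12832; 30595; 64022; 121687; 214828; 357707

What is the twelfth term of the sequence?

2574382

D1: 8369, 17763, 33427, 57665, 93141, 142879
D2: 9394, 15664, 24238, 35476, 49738
D3: 6270, 8574, 11238, 14262
D4: 2304, 2664, 3024
D5: 360, 360
The fifth differences are constant (360).
3024 + 360 = 3384;  14262 + 3384 = 17646;  49738 + 17646 = 67384;  142879 + 67384 = 210263;  357707 + 210263 = 567970
3384 + 360 = 3744;  17646 + 3744 = 21390;  67384 + 21390 = 88774;  210263 + 88774 = 299037;  567970 + 299037 = 867007
3744 + 360 = 4104;  21390 + 4104 = 25494;  88774 + 25494 = 114268;  299037 + 114268 = 413305;  867007 + 413305 = 1280312
4104 + 360 = 4464;  25494 + 4464 = 29958;  114268 + 29958 = 144226;  413305 + 144226 = 557531;  1280312 + 557531 = 1837843
4464 + 360 = 4824;  29958 + 4824 = 34782;  144226 + 34782 = 179008;  557531 + 179008 = 736539;  1837843 + 736539 = 2574382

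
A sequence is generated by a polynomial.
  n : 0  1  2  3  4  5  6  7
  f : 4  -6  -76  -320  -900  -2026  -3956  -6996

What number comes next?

-11500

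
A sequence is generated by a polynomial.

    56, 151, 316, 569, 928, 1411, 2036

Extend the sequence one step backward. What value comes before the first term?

Δ: 95  165  253  359  483  625
Δ²: 70  88  106  124  142
Δ³: 18  18  18  18
The third differences are constant at 18.
Work back: 70 − 18 = 52;  95 − 52 = 43;  56 − 43 = 13

13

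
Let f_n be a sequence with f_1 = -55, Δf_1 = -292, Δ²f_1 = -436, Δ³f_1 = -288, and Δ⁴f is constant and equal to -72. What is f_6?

-9115

Build the table forward from the leading diagonal:
D4: -72  -72  -72  -72  -72  -72
D3: -288  -360  -432  -504  -576  -648
D2: -436  -724  -1084  -1516  -2020  -2596
D1: -292  -728  -1452  -2536  -4052  -6072
f: -55  -347  -1075  -2527  -5063  -9115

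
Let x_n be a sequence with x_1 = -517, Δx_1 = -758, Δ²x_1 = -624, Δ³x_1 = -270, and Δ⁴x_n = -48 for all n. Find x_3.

Build the table forward from the leading diagonal:
Fourth differences: -48, -48, -48
Third differences: -270, -318, -366
Second differences: -624, -894, -1212
First differences: -758, -1382, -2276
x: -517, -1275, -2657

-2657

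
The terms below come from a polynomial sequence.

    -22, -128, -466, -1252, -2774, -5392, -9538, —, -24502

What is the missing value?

-15716

Using the first 7 terms:
D1: -106, -338, -786, -1522, -2618, -4146
D2: -232, -448, -736, -1096, -1528
D3: -216, -288, -360, -432
D4: -72, -72, -72
Constant fourth difference = -72.
Extend forward: -432 − 72 = -504;  -1528 − 504 = -2032;  -4146 − 2032 = -6178;  -9538 − 6178 = -15716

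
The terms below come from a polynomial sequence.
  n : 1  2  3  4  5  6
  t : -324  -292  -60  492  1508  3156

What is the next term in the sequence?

5628

32, 232, 552, 1016, 1648
200, 320, 464, 632
120, 144, 168
24, 24
The fourth differences are constant (24).
168 + 24 = 192;  632 + 192 = 824;  1648 + 824 = 2472;  3156 + 2472 = 5628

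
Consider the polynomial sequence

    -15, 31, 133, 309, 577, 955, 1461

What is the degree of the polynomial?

3

First differences: 46, 102, 176, 268, 378, 506
Second differences: 56, 74, 92, 110, 128
Third differences: 18, 18, 18, 18
The third differences are constant, so the polynomial has degree 3.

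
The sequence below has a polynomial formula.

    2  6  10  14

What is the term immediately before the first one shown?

-2

D1: 4  4  4
The first differences are constant at 4.
Work back: 2 − 4 = -2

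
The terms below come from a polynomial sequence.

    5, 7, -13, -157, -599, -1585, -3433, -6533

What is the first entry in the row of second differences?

-22

First differences: 2, -20, -144, -442, -986, -1848, -3100
Second differences: -22, -124, -298, -544, -862, -1252
Third differences: -102, -174, -246, -318, -390
Fourth differences: -72, -72, -72, -72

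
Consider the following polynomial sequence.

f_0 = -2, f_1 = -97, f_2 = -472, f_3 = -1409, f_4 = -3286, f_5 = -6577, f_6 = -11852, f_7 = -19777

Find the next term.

-31114

D1: -95  -375  -937  -1877  -3291  -5275  -7925
D2: -280  -562  -940  -1414  -1984  -2650
D3: -282  -378  -474  -570  -666
D4: -96  -96  -96  -96
Constant fourth difference = -96, so extend:
-666 − 96 = -762;  -2650 − 762 = -3412;  -7925 − 3412 = -11337;  -19777 − 11337 = -31114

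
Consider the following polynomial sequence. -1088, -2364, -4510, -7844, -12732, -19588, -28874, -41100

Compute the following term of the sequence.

-56824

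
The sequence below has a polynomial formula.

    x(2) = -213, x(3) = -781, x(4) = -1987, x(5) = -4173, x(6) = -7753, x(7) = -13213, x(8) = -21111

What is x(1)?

-13

D1: -568, -1206, -2186, -3580, -5460, -7898
D2: -638, -980, -1394, -1880, -2438
D3: -342, -414, -486, -558
D4: -72, -72, -72
The fourth differences are constant at -72.
Work back: -342 + 72 = -270;  -638 + 270 = -368;  -568 + 368 = -200;  -213 + 200 = -13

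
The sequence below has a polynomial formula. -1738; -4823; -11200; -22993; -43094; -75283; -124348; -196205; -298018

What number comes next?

-438319

First differences: -3085, -6377, -11793, -20101, -32189, -49065, -71857, -101813
Second differences: -3292, -5416, -8308, -12088, -16876, -22792, -29956
Third differences: -2124, -2892, -3780, -4788, -5916, -7164
Fourth differences: -768, -888, -1008, -1128, -1248
Fifth differences: -120, -120, -120, -120
Constant fifth difference = -120, so extend:
-1248 − 120 = -1368;  -7164 − 1368 = -8532;  -29956 − 8532 = -38488;  -101813 − 38488 = -140301;  -298018 − 140301 = -438319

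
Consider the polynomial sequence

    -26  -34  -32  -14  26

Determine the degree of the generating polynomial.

First differences: -8, 2, 18, 40
Second differences: 10, 16, 22
Third differences: 6, 6
The third differences are constant, so the polynomial has degree 3.

3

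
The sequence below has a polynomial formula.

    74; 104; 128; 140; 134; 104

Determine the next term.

Δ: 30  24  12  -6  -30
Δ²: -6  -12  -18  -24
Δ³: -6  -6  -6
Constant third difference = -6, so extend:
-24 − 6 = -30;  -30 − 30 = -60;  104 − 60 = 44

44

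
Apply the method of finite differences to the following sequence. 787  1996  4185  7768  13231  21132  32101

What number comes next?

46840

First differences: 1209  2189  3583  5463  7901  10969
Second differences: 980  1394  1880  2438  3068
Third differences: 414  486  558  630
Fourth differences: 72  72  72
The fourth differences are constant (72).
630 + 72 = 702;  3068 + 702 = 3770;  10969 + 3770 = 14739;  32101 + 14739 = 46840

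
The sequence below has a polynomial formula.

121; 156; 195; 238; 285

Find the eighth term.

35, 39, 43, 47
4, 4, 4
The second differences are constant (4).
47 + 4 = 51;  285 + 51 = 336
51 + 4 = 55;  336 + 55 = 391
55 + 4 = 59;  391 + 59 = 450

450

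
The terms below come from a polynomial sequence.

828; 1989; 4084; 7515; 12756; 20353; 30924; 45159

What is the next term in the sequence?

63820

First differences: 1161 , 2095 , 3431 , 5241 , 7597 , 10571 , 14235
Second differences: 934 , 1336 , 1810 , 2356 , 2974 , 3664
Third differences: 402 , 474 , 546 , 618 , 690
Fourth differences: 72 , 72 , 72 , 72
Fourth differences constant at 72.
690 + 72 = 762;  3664 + 762 = 4426;  14235 + 4426 = 18661;  45159 + 18661 = 63820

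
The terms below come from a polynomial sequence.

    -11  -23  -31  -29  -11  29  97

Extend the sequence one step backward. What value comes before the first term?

D1: -12  -8  2  18  40  68
D2: 4  10  16  22  28
D3: 6  6  6  6
The third differences are constant at 6.
Work back: 4 − 6 = -2;  -12 + 2 = -10;  -11 + 10 = -1

-1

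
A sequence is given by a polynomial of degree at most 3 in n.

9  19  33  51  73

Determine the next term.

D1: 10, 14, 18, 22
D2: 4, 4, 4
Second differences constant at 4.
22 + 4 = 26;  73 + 26 = 99

99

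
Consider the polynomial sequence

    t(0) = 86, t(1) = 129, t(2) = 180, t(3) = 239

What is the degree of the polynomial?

2

Δ: 43, 51, 59
Δ²: 8, 8
The second differences are constant, so the polynomial has degree 2.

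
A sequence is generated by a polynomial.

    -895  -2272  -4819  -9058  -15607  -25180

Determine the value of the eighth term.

First differences: -1377 , -2547 , -4239 , -6549 , -9573
Second differences: -1170 , -1692 , -2310 , -3024
Third differences: -522 , -618 , -714
Fourth differences: -96 , -96
The fourth differences are constant (-96).
-714 − 96 = -810;  -3024 − 810 = -3834;  -9573 − 3834 = -13407;  -25180 − 13407 = -38587
-810 − 96 = -906;  -3834 − 906 = -4740;  -13407 − 4740 = -18147;  -38587 − 18147 = -56734

-56734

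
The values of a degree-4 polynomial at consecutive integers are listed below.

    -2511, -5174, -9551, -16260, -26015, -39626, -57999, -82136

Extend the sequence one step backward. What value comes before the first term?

D1: -2663  -4377  -6709  -9755  -13611  -18373  -24137
D2: -1714  -2332  -3046  -3856  -4762  -5764
D3: -618  -714  -810  -906  -1002
D4: -96  -96  -96  -96
The fourth differences are constant at -96.
Work back: -618 + 96 = -522;  -1714 + 522 = -1192;  -2663 + 1192 = -1471;  -2511 + 1471 = -1040

-1040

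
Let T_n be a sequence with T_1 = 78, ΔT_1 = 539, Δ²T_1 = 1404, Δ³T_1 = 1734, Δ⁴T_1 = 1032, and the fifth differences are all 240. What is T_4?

Build the table forward from the leading diagonal:
D5: 240  240  240  240
D4: 1032  1272  1512  1752
D3: 1734  2766  4038  5550
D2: 1404  3138  5904  9942
D1: 539  1943  5081  10985
T: 78  617  2560  7641

7641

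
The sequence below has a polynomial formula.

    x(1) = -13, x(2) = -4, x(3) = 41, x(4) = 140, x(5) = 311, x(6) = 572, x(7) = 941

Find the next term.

1436

First differences: 9, 45, 99, 171, 261, 369
Second differences: 36, 54, 72, 90, 108
Third differences: 18, 18, 18, 18
The third differences are constant (18).
108 + 18 = 126;  369 + 126 = 495;  941 + 495 = 1436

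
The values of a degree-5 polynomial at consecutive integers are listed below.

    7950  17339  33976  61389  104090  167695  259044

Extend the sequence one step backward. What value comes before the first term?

9389  16637  27413  42701  63605  91349
7248  10776  15288  20904  27744
3528  4512  5616  6840
984  1104  1224
120  120
The fifth differences are constant at 120.
Work back: 984 − 120 = 864;  3528 − 864 = 2664;  7248 − 2664 = 4584;  9389 − 4584 = 4805;  7950 − 4805 = 3145

3145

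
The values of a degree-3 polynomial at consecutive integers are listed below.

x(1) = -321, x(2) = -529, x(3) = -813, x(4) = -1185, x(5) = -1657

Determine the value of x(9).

-4785

-208  -284  -372  -472
-76  -88  -100
-12  -12
Third differences constant at -12.
-100 − 12 = -112;  -472 − 112 = -584;  -1657 − 584 = -2241
-112 − 12 = -124;  -584 − 124 = -708;  -2241 − 708 = -2949
-124 − 12 = -136;  -708 − 136 = -844;  -2949 − 844 = -3793
-136 − 12 = -148;  -844 − 148 = -992;  -3793 − 992 = -4785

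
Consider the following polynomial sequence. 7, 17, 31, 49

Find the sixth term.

First differences: 10 , 14 , 18
Second differences: 4 , 4
Second differences constant at 4.
18 + 4 = 22;  49 + 22 = 71
22 + 4 = 26;  71 + 26 = 97

97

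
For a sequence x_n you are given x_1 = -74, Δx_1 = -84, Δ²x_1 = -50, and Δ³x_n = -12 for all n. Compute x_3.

Build the table forward from the leading diagonal:
Δ³: -12  -12  -12
Δ²: -50  -62  -74
Δ: -84  -134  -196
x: -74  -158  -292

-292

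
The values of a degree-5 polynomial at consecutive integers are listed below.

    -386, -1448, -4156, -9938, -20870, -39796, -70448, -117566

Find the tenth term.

First differences: -1062, -2708, -5782, -10932, -18926, -30652, -47118
Second differences: -1646, -3074, -5150, -7994, -11726, -16466
Third differences: -1428, -2076, -2844, -3732, -4740
Fourth differences: -648, -768, -888, -1008
Fifth differences: -120, -120, -120
Constant fifth difference = -120, so extend:
-1008 − 120 = -1128;  -4740 − 1128 = -5868;  -16466 − 5868 = -22334;  -47118 − 22334 = -69452;  -117566 − 69452 = -187018
-1128 − 120 = -1248;  -5868 − 1248 = -7116;  -22334 − 7116 = -29450;  -69452 − 29450 = -98902;  -187018 − 98902 = -285920

-285920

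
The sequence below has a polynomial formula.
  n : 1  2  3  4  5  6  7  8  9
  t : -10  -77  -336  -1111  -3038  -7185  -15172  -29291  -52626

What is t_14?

D1: -67, -259, -775, -1927, -4147, -7987, -14119, -23335
D2: -192, -516, -1152, -2220, -3840, -6132, -9216
D3: -324, -636, -1068, -1620, -2292, -3084
D4: -312, -432, -552, -672, -792
D5: -120, -120, -120, -120
Constant fifth difference = -120, so extend:
-792 − 120 = -912;  -3084 − 912 = -3996;  -9216 − 3996 = -13212;  -23335 − 13212 = -36547;  -52626 − 36547 = -89173
-912 − 120 = -1032;  -3996 − 1032 = -5028;  -13212 − 5028 = -18240;  -36547 − 18240 = -54787;  -89173 − 54787 = -143960
-1032 − 120 = -1152;  -5028 − 1152 = -6180;  -18240 − 6180 = -24420;  -54787 − 24420 = -79207;  -143960 − 79207 = -223167
-1152 − 120 = -1272;  -6180 − 1272 = -7452;  -24420 − 7452 = -31872;  -79207 − 31872 = -111079;  -223167 − 111079 = -334246
-1272 − 120 = -1392;  -7452 − 1392 = -8844;  -31872 − 8844 = -40716;  -111079 − 40716 = -151795;  -334246 − 151795 = -486041

-486041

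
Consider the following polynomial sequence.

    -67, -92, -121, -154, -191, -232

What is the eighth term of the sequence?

-326

First differences: -25, -29, -33, -37, -41
Second differences: -4, -4, -4, -4
Constant second difference = -4, so extend:
-41 − 4 = -45;  -232 − 45 = -277
-45 − 4 = -49;  -277 − 49 = -326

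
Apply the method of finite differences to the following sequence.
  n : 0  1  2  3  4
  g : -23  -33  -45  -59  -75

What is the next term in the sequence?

Δ: -10, -12, -14, -16
Δ²: -2, -2, -2
Second differences constant at -2.
-16 − 2 = -18;  -75 − 18 = -93

-93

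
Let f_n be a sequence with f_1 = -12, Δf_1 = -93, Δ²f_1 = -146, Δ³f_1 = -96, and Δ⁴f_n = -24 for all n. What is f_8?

-7929

Build the table forward from the leading diagonal:
D4: -24  -24  -24  -24  -24  -24  -24  -24
D3: -96  -120  -144  -168  -192  -216  -240  -264
D2: -146  -242  -362  -506  -674  -866  -1082  -1322
D1: -93  -239  -481  -843  -1349  -2023  -2889  -3971
f: -12  -105  -344  -825  -1668  -3017  -5040  -7929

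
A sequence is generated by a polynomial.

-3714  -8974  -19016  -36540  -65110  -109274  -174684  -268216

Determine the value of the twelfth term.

D1: -5260, -10042, -17524, -28570, -44164, -65410, -93532
D2: -4782, -7482, -11046, -15594, -21246, -28122
D3: -2700, -3564, -4548, -5652, -6876
D4: -864, -984, -1104, -1224
D5: -120, -120, -120
Constant fifth difference = -120, so extend:
-1224 − 120 = -1344;  -6876 − 1344 = -8220;  -28122 − 8220 = -36342;  -93532 − 36342 = -129874;  -268216 − 129874 = -398090
-1344 − 120 = -1464;  -8220 − 1464 = -9684;  -36342 − 9684 = -46026;  -129874 − 46026 = -175900;  -398090 − 175900 = -573990
-1464 − 120 = -1584;  -9684 − 1584 = -11268;  -46026 − 11268 = -57294;  -175900 − 57294 = -233194;  -573990 − 233194 = -807184
-1584 − 120 = -1704;  -11268 − 1704 = -12972;  -57294 − 12972 = -70266;  -233194 − 70266 = -303460;  -807184 − 303460 = -1110644

-1110644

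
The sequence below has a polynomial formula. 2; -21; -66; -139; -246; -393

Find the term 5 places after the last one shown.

Δ: -23, -45, -73, -107, -147
Δ²: -22, -28, -34, -40
Δ³: -6, -6, -6
Constant third difference = -6, so extend:
-40 − 6 = -46;  -147 − 46 = -193;  -393 − 193 = -586
-46 − 6 = -52;  -193 − 52 = -245;  -586 − 245 = -831
-52 − 6 = -58;  -245 − 58 = -303;  -831 − 303 = -1134
-58 − 6 = -64;  -303 − 64 = -367;  -1134 − 367 = -1501
-64 − 6 = -70;  -367 − 70 = -437;  -1501 − 437 = -1938

-1938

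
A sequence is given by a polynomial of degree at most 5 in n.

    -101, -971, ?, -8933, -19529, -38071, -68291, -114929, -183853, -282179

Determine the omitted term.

Using the last 7 terms:
First differences: -10596, -18542, -30220, -46638, -68924, -98326
Second differences: -7946, -11678, -16418, -22286, -29402
Third differences: -3732, -4740, -5868, -7116
Fourth differences: -1008, -1128, -1248
Fifth differences: -120, -120
Constant fifth difference = -120.
Extend backward: -1008 + 120 = -888;  -3732 + 888 = -2844;  -7946 + 2844 = -5102;  -10596 + 5102 = -5494;  -8933 + 5494 = -3439

-3439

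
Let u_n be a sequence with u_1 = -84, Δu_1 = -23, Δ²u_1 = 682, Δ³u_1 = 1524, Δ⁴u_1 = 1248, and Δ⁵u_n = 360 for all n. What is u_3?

Build the table forward from the leading diagonal:
Fifth differences: 360, 360, 360
Fourth differences: 1248, 1608, 1968
Third differences: 1524, 2772, 4380
Second differences: 682, 2206, 4978
First differences: -23, 659, 2865
u: -84, -107, 552

552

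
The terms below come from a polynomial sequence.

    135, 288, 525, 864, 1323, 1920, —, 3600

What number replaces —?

Using the first 6 terms:
153  237  339  459  597
84  102  120  138
18  18  18
Constant third difference = 18.
Extend forward: 138 + 18 = 156;  597 + 156 = 753;  1920 + 753 = 2673

2673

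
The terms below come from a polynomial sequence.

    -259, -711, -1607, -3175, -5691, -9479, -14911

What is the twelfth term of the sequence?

-83111

First differences: -452, -896, -1568, -2516, -3788, -5432
Second differences: -444, -672, -948, -1272, -1644
Third differences: -228, -276, -324, -372
Fourth differences: -48, -48, -48
Fourth differences constant at -48.
-372 − 48 = -420;  -1644 − 420 = -2064;  -5432 − 2064 = -7496;  -14911 − 7496 = -22407
-420 − 48 = -468;  -2064 − 468 = -2532;  -7496 − 2532 = -10028;  -22407 − 10028 = -32435
-468 − 48 = -516;  -2532 − 516 = -3048;  -10028 − 3048 = -13076;  -32435 − 13076 = -45511
-516 − 48 = -564;  -3048 − 564 = -3612;  -13076 − 3612 = -16688;  -45511 − 16688 = -62199
-564 − 48 = -612;  -3612 − 612 = -4224;  -16688 − 4224 = -20912;  -62199 − 20912 = -83111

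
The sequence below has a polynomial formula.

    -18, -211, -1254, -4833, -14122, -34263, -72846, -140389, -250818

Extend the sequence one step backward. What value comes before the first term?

3

First differences: -193  -1043  -3579  -9289  -20141  -38583  -67543  -110429
Second differences: -850  -2536  -5710  -10852  -18442  -28960  -42886
Third differences: -1686  -3174  -5142  -7590  -10518  -13926
Fourth differences: -1488  -1968  -2448  -2928  -3408
Fifth differences: -480  -480  -480  -480
The fifth differences are constant at -480.
Work back: -1488 + 480 = -1008;  -1686 + 1008 = -678;  -850 + 678 = -172;  -193 + 172 = -21;  -18 + 21 = 3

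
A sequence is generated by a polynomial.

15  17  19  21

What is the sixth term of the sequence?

2 , 2 , 2
First differences constant at 2.
21 + 2 = 23
23 + 2 = 25

25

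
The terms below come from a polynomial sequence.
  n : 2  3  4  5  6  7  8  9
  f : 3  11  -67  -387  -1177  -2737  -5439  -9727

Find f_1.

D1: 8  -78  -320  -790  -1560  -2702  -4288
D2: -86  -242  -470  -770  -1142  -1586
D3: -156  -228  -300  -372  -444
D4: -72  -72  -72  -72
The fourth differences are constant at -72.
Work back: -156 + 72 = -84;  -86 + 84 = -2;  8 + 2 = 10;  3 − 10 = -7

-7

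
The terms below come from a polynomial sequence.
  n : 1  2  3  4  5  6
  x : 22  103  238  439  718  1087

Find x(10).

D1: 81, 135, 201, 279, 369
D2: 54, 66, 78, 90
D3: 12, 12, 12
Third differences constant at 12.
90 + 12 = 102;  369 + 102 = 471;  1087 + 471 = 1558
102 + 12 = 114;  471 + 114 = 585;  1558 + 585 = 2143
114 + 12 = 126;  585 + 126 = 711;  2143 + 711 = 2854
126 + 12 = 138;  711 + 138 = 849;  2854 + 849 = 3703

3703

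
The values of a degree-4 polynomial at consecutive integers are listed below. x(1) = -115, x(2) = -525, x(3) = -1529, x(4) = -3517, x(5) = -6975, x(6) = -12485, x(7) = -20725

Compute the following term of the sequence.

D1: -410  -1004  -1988  -3458  -5510  -8240
D2: -594  -984  -1470  -2052  -2730
D3: -390  -486  -582  -678
D4: -96  -96  -96
Fourth differences constant at -96.
-678 − 96 = -774;  -2730 − 774 = -3504;  -8240 − 3504 = -11744;  -20725 − 11744 = -32469

-32469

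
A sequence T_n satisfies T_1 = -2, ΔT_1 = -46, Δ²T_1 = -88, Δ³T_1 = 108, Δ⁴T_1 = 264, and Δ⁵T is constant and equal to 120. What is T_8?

Build the table forward from the leading diagonal:
D5: 120  120  120  120  120  120  120  120
D4: 264  384  504  624  744  864  984  1104
D3: 108  372  756  1260  1884  2628  3492  4476
D2: -88  20  392  1148  2408  4292  6920  10412
D1: -46  -134  -114  278  1426  3834  8126  15046
T: -2  -48  -182  -296  -18  1408  5242  13368

13368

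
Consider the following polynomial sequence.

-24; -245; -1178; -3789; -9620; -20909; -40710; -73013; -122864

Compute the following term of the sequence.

-196485

Δ: -221 , -933 , -2611 , -5831 , -11289 , -19801 , -32303 , -49851
Δ²: -712 , -1678 , -3220 , -5458 , -8512 , -12502 , -17548
Δ³: -966 , -1542 , -2238 , -3054 , -3990 , -5046
Δ⁴: -576 , -696 , -816 , -936 , -1056
Δ⁵: -120 , -120 , -120 , -120
Fifth differences constant at -120.
-1056 − 120 = -1176;  -5046 − 1176 = -6222;  -17548 − 6222 = -23770;  -49851 − 23770 = -73621;  -122864 − 73621 = -196485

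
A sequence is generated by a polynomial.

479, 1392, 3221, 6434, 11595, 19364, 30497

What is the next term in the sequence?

45846

First differences: 913, 1829, 3213, 5161, 7769, 11133
Second differences: 916, 1384, 1948, 2608, 3364
Third differences: 468, 564, 660, 756
Fourth differences: 96, 96, 96
The fourth differences are constant (96).
756 + 96 = 852;  3364 + 852 = 4216;  11133 + 4216 = 15349;  30497 + 15349 = 45846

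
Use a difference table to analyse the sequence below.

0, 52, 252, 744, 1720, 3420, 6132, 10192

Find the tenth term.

23940

52 , 200 , 492 , 976 , 1700 , 2712 , 4060
148 , 292 , 484 , 724 , 1012 , 1348
144 , 192 , 240 , 288 , 336
48 , 48 , 48 , 48
Constant fourth difference = 48, so extend:
336 + 48 = 384;  1348 + 384 = 1732;  4060 + 1732 = 5792;  10192 + 5792 = 15984
384 + 48 = 432;  1732 + 432 = 2164;  5792 + 2164 = 7956;  15984 + 7956 = 23940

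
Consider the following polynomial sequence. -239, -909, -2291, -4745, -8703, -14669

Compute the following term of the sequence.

First differences: -670, -1382, -2454, -3958, -5966
Second differences: -712, -1072, -1504, -2008
Third differences: -360, -432, -504
Fourth differences: -72, -72
Fourth differences constant at -72.
-504 − 72 = -576;  -2008 − 576 = -2584;  -5966 − 2584 = -8550;  -14669 − 8550 = -23219

-23219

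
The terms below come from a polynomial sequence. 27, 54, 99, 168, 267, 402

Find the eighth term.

804

First differences: 27 , 45 , 69 , 99 , 135
Second differences: 18 , 24 , 30 , 36
Third differences: 6 , 6 , 6
Constant third difference = 6, so extend:
36 + 6 = 42;  135 + 42 = 177;  402 + 177 = 579
42 + 6 = 48;  177 + 48 = 225;  579 + 225 = 804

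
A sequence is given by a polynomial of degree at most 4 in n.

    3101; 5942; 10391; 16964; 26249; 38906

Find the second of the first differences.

D1: 2841, 4449, 6573, 9285, 12657
D2: 1608, 2124, 2712, 3372
D3: 516, 588, 660
D4: 72, 72

4449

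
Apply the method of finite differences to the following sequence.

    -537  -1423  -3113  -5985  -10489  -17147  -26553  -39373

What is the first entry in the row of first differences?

Δ: -886, -1690, -2872, -4504, -6658, -9406, -12820
Δ²: -804, -1182, -1632, -2154, -2748, -3414
Δ³: -378, -450, -522, -594, -666
Δ⁴: -72, -72, -72, -72

-886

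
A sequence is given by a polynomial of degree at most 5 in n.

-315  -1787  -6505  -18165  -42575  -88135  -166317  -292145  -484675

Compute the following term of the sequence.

-1472  -4718  -11660  -24410  -45560  -78182  -125828  -192530
-3246  -6942  -12750  -21150  -32622  -47646  -66702
-3696  -5808  -8400  -11472  -15024  -19056
-2112  -2592  -3072  -3552  -4032
-480  -480  -480  -480
The fifth differences are constant (-480).
-4032 − 480 = -4512;  -19056 − 4512 = -23568;  -66702 − 23568 = -90270;  -192530 − 90270 = -282800;  -484675 − 282800 = -767475

-767475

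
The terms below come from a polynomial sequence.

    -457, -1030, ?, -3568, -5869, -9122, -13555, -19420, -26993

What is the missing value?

Using the last 6 terms:
-2301, -3253, -4433, -5865, -7573
-952, -1180, -1432, -1708
-228, -252, -276
-24, -24
Constant fourth difference = -24.
Extend backward: -228 + 24 = -204;  -952 + 204 = -748;  -2301 + 748 = -1553;  -3568 + 1553 = -2015

-2015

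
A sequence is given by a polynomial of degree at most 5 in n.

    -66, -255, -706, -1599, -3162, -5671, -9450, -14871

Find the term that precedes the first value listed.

Δ: -189  -451  -893  -1563  -2509  -3779  -5421
Δ²: -262  -442  -670  -946  -1270  -1642
Δ³: -180  -228  -276  -324  -372
Δ⁴: -48  -48  -48  -48
The fourth differences are constant at -48.
Work back: -180 + 48 = -132;  -262 + 132 = -130;  -189 + 130 = -59;  -66 + 59 = -7

-7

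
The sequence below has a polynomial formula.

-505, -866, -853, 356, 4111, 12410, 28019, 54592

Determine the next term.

96791

-361  13  1209  3755  8299  15609  26573
374  1196  2546  4544  7310  10964
822  1350  1998  2766  3654
528  648  768  888
120  120  120
The fifth differences are constant (120).
888 + 120 = 1008;  3654 + 1008 = 4662;  10964 + 4662 = 15626;  26573 + 15626 = 42199;  54592 + 42199 = 96791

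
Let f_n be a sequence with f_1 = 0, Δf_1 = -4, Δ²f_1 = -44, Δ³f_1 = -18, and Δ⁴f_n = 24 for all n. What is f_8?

-742

Build the table forward from the leading diagonal:
D4: 24  24  24  24  24  24  24  24
D3: -18  6  30  54  78  102  126  150
D2: -44  -62  -56  -26  28  106  208  334
D1: -4  -48  -110  -166  -192  -164  -58  150
f: 0  -4  -52  -162  -328  -520  -684  -742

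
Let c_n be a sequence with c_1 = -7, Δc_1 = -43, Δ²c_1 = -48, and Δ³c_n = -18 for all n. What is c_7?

Build the table forward from the leading diagonal:
Δ³: -18  -18  -18  -18  -18  -18  -18
Δ²: -48  -66  -84  -102  -120  -138  -156
Δ: -43  -91  -157  -241  -343  -463  -601
c: -7  -50  -141  -298  -539  -882  -1345

-1345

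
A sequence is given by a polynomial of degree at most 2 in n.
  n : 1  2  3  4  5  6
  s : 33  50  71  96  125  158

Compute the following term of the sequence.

195

Δ: 17  21  25  29  33
Δ²: 4  4  4  4
The second differences are constant (4).
33 + 4 = 37;  158 + 37 = 195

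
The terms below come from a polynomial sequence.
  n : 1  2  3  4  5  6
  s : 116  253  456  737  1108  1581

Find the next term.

2168

137  203  281  371  473
66  78  90  102
12  12  12
Constant third difference = 12, so extend:
102 + 12 = 114;  473 + 114 = 587;  1581 + 587 = 2168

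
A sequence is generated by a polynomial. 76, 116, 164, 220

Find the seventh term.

40 , 48 , 56
8 , 8
The second differences are constant (8).
56 + 8 = 64;  220 + 64 = 284
64 + 8 = 72;  284 + 72 = 356
72 + 8 = 80;  356 + 80 = 436

436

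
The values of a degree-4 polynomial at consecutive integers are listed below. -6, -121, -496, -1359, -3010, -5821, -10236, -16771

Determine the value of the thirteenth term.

-104346

-115, -375, -863, -1651, -2811, -4415, -6535
-260, -488, -788, -1160, -1604, -2120
-228, -300, -372, -444, -516
-72, -72, -72, -72
Fourth differences constant at -72.
-516 − 72 = -588;  -2120 − 588 = -2708;  -6535 − 2708 = -9243;  -16771 − 9243 = -26014
-588 − 72 = -660;  -2708 − 660 = -3368;  -9243 − 3368 = -12611;  -26014 − 12611 = -38625
-660 − 72 = -732;  -3368 − 732 = -4100;  -12611 − 4100 = -16711;  -38625 − 16711 = -55336
-732 − 72 = -804;  -4100 − 804 = -4904;  -16711 − 4904 = -21615;  -55336 − 21615 = -76951
-804 − 72 = -876;  -4904 − 876 = -5780;  -21615 − 5780 = -27395;  -76951 − 27395 = -104346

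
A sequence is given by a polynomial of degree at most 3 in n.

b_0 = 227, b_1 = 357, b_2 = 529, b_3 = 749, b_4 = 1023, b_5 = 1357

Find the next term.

1757

Δ: 130  172  220  274  334
Δ²: 42  48  54  60
Δ³: 6  6  6
The third differences are constant (6).
60 + 6 = 66;  334 + 66 = 400;  1357 + 400 = 1757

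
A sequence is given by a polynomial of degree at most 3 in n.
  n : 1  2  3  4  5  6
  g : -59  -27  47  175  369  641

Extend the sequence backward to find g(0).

Δ: 32, 74, 128, 194, 272
Δ²: 42, 54, 66, 78
Δ³: 12, 12, 12
The third differences are constant at 12.
Work back: 42 − 12 = 30;  32 − 30 = 2;  -59 − 2 = -61

-61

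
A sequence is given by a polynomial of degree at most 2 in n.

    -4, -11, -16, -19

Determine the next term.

-20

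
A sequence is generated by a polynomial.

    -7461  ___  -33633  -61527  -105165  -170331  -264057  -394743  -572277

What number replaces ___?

-16827

Using the last 7 terms:
Δ: -27894  -43638  -65166  -93726  -130686  -177534
Δ²: -15744  -21528  -28560  -36960  -46848
Δ³: -5784  -7032  -8400  -9888
Δ⁴: -1248  -1368  -1488
Δ⁵: -120  -120
Constant fifth difference = -120.
Extend backward: -1248 + 120 = -1128;  -5784 + 1128 = -4656;  -15744 + 4656 = -11088;  -27894 + 11088 = -16806;  -33633 + 16806 = -16827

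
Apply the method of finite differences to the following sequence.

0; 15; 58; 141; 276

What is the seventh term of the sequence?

Δ: 15  43  83  135
Δ²: 28  40  52
Δ³: 12  12
Third differences constant at 12.
52 + 12 = 64;  135 + 64 = 199;  276 + 199 = 475
64 + 12 = 76;  199 + 76 = 275;  475 + 275 = 750

750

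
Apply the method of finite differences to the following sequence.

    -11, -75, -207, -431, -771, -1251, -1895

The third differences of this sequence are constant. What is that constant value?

-24

D1: -64, -132, -224, -340, -480, -644
D2: -68, -92, -116, -140, -164
D3: -24, -24, -24, -24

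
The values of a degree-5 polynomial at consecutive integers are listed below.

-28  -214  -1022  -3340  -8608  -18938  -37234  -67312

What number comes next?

-114020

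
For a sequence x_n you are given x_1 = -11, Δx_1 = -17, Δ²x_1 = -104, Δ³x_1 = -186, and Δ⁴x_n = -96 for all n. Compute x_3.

Build the table forward from the leading diagonal:
D4: -96  -96  -96
D3: -186  -282  -378
D2: -104  -290  -572
D1: -17  -121  -411
x: -11  -28  -149

-149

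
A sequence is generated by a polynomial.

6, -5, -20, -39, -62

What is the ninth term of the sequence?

Δ: -11  -15  -19  -23
Δ²: -4  -4  -4
The second differences are constant (-4).
-23 − 4 = -27;  -62 − 27 = -89
-27 − 4 = -31;  -89 − 31 = -120
-31 − 4 = -35;  -120 − 35 = -155
-35 − 4 = -39;  -155 − 39 = -194

-194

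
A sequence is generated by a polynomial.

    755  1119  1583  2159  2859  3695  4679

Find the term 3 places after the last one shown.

First differences: 364  464  576  700  836  984
Second differences: 100  112  124  136  148
Third differences: 12  12  12  12
Constant third difference = 12, so extend:
148 + 12 = 160;  984 + 160 = 1144;  4679 + 1144 = 5823
160 + 12 = 172;  1144 + 172 = 1316;  5823 + 1316 = 7139
172 + 12 = 184;  1316 + 184 = 1500;  7139 + 1500 = 8639

8639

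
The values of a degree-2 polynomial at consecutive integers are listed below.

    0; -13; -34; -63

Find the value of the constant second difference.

-8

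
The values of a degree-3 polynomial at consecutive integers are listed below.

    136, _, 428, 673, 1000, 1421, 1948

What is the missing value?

253

Using the last 5 terms:
Δ: 245  327  421  527
Δ²: 82  94  106
Δ³: 12  12
Constant third difference = 12.
Extend backward: 82 − 12 = 70;  245 − 70 = 175;  428 − 175 = 253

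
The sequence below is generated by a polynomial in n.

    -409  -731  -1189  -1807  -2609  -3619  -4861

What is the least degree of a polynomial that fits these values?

3

-322, -458, -618, -802, -1010, -1242
-136, -160, -184, -208, -232
-24, -24, -24, -24
The third differences are constant, so the polynomial has degree 3.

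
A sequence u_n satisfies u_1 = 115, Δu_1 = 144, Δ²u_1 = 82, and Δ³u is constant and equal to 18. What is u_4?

Build the table forward from the leading diagonal:
D3: 18, 18, 18, 18
D2: 82, 100, 118, 136
D1: 144, 226, 326, 444
u: 115, 259, 485, 811

811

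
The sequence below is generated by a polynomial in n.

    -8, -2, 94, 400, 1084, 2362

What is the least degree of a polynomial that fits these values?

D1: 6, 96, 306, 684, 1278
D2: 90, 210, 378, 594
D3: 120, 168, 216
D4: 48, 48
The fourth differences are constant, so the polynomial has degree 4.

4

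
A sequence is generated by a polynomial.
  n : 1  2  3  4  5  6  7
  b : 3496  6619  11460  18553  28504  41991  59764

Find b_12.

244209

Δ: 3123, 4841, 7093, 9951, 13487, 17773
Δ²: 1718, 2252, 2858, 3536, 4286
Δ³: 534, 606, 678, 750
Δ⁴: 72, 72, 72
Fourth differences constant at 72.
750 + 72 = 822;  4286 + 822 = 5108;  17773 + 5108 = 22881;  59764 + 22881 = 82645
822 + 72 = 894;  5108 + 894 = 6002;  22881 + 6002 = 28883;  82645 + 28883 = 111528
894 + 72 = 966;  6002 + 966 = 6968;  28883 + 6968 = 35851;  111528 + 35851 = 147379
966 + 72 = 1038;  6968 + 1038 = 8006;  35851 + 8006 = 43857;  147379 + 43857 = 191236
1038 + 72 = 1110;  8006 + 1110 = 9116;  43857 + 9116 = 52973;  191236 + 52973 = 244209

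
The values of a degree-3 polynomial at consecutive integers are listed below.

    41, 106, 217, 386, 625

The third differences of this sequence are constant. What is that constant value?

12

Δ: 65, 111, 169, 239
Δ²: 46, 58, 70
Δ³: 12, 12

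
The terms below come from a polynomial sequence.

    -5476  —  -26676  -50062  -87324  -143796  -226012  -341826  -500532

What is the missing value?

-12912

Using the last 7 terms:
Δ: -23386, -37262, -56472, -82216, -115814, -158706
Δ²: -13876, -19210, -25744, -33598, -42892
Δ³: -5334, -6534, -7854, -9294
Δ⁴: -1200, -1320, -1440
Δ⁵: -120, -120
Constant fifth difference = -120.
Extend backward: -1200 + 120 = -1080;  -5334 + 1080 = -4254;  -13876 + 4254 = -9622;  -23386 + 9622 = -13764;  -26676 + 13764 = -12912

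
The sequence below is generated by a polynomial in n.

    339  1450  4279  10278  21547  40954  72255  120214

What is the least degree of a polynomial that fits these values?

5

D1: 1111, 2829, 5999, 11269, 19407, 31301, 47959
D2: 1718, 3170, 5270, 8138, 11894, 16658
D3: 1452, 2100, 2868, 3756, 4764
D4: 648, 768, 888, 1008
D5: 120, 120, 120
The fifth differences are constant, so the polynomial has degree 5.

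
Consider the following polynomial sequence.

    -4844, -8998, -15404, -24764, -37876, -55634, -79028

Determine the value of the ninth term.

-147164

First differences: -4154  -6406  -9360  -13112  -17758  -23394
Second differences: -2252  -2954  -3752  -4646  -5636
Third differences: -702  -798  -894  -990
Fourth differences: -96  -96  -96
Constant fourth difference = -96, so extend:
-990 − 96 = -1086;  -5636 − 1086 = -6722;  -23394 − 6722 = -30116;  -79028 − 30116 = -109144
-1086 − 96 = -1182;  -6722 − 1182 = -7904;  -30116 − 7904 = -38020;  -109144 − 38020 = -147164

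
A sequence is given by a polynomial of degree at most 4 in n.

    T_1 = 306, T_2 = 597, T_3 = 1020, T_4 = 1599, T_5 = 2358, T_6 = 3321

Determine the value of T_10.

Δ: 291  423  579  759  963
Δ²: 132  156  180  204
Δ³: 24  24  24
The third differences are constant (24).
204 + 24 = 228;  963 + 228 = 1191;  3321 + 1191 = 4512
228 + 24 = 252;  1191 + 252 = 1443;  4512 + 1443 = 5955
252 + 24 = 276;  1443 + 276 = 1719;  5955 + 1719 = 7674
276 + 24 = 300;  1719 + 300 = 2019;  7674 + 2019 = 9693

9693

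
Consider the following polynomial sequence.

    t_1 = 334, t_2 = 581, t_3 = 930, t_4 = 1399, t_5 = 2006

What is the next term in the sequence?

D1: 247 , 349 , 469 , 607
D2: 102 , 120 , 138
D3: 18 , 18
Third differences constant at 18.
138 + 18 = 156;  607 + 156 = 763;  2006 + 763 = 2769

2769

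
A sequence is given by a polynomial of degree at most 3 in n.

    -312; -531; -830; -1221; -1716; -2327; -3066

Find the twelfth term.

D1: -219  -299  -391  -495  -611  -739
D2: -80  -92  -104  -116  -128
D3: -12  -12  -12  -12
Third differences constant at -12.
-128 − 12 = -140;  -739 − 140 = -879;  -3066 − 879 = -3945
-140 − 12 = -152;  -879 − 152 = -1031;  -3945 − 1031 = -4976
-152 − 12 = -164;  -1031 − 164 = -1195;  -4976 − 1195 = -6171
-164 − 12 = -176;  -1195 − 176 = -1371;  -6171 − 1371 = -7542
-176 − 12 = -188;  -1371 − 188 = -1559;  -7542 − 1559 = -9101

-9101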